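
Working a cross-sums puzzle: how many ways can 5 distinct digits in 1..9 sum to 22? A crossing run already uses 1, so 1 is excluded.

5 distinct digits from 1–9 sum between 15 and 35.
Dropping sets that contain 1.
Enumerating: {2,3,4,5,8}, {2,3,4,6,7}.

2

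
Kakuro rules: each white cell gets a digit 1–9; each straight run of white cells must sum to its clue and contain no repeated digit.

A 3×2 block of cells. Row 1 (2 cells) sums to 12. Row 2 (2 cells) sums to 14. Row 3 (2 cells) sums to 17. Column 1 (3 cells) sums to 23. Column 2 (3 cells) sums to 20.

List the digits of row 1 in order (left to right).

17 in 2 cells must be {8,9}; 23 in 3 cells must be {6,8,9}.
Nothing is forced directly, so branch on (3,2), whose candidates are 8 or 9. If (3,2) = 8: that forces (3,1) = 9, (1,1) = 8, after which (1,2) would have to be in {4} for the 12 across but in {3,5,7,9} for the 20 down — contradiction. So (3,2) = 9.
(3,1) = 17 − 9 = 8 completes the 17 across.
Given what's placed, (1,1) must be 9 to fit the 12 across and 23 down.
(1,2) = 12 − 9 = 3 completes the 12 across.
(2,1) = 23 − 17 = 6 completes the 23 down.
(2,2) = 14 − 6 = 8 completes the 14 across.

9, 3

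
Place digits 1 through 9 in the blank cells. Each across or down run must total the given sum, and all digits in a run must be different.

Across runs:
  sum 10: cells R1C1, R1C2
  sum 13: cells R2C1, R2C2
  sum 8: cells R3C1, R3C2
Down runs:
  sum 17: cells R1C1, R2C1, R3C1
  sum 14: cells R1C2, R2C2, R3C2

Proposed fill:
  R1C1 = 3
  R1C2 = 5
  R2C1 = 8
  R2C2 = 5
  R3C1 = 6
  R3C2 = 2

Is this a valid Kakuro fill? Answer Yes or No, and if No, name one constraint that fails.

No — the down run R1C2–R3C2 sums to 12, not 14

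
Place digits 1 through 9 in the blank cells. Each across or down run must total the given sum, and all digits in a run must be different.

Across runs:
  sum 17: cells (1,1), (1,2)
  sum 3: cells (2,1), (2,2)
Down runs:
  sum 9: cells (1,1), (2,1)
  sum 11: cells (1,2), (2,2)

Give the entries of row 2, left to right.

1 2

17 in 2 cells must be {8,9}; 3 in 2 cells must be {1,2}.
The 17 across and the 9 down share only 8, so (1,1) = 8.
(1,2) = 17 − 8 = 9 completes the 17 across.
(2,1) = 9 − 8 = 1 completes the 9 down.
(2,2) = 3 − 1 = 2 completes the 3 across.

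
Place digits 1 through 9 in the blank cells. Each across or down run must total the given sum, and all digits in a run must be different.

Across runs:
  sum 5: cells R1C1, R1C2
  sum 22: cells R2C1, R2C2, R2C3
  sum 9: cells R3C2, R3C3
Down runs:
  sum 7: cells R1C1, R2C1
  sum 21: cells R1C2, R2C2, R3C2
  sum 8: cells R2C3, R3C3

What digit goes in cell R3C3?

1

The 5 across and the 21 down share only 4, so R1C2 = 4.
R3C2 = 8: the only remaining digit allowed by both the 9 across and the 21 down.
R3C3 = 9 − 8 = 1 completes the 9 across.
R1C1 = 5 − 4 = 1 completes the 5 across.
R2C1 = 7 − 1 = 6 completes the 7 down.
R2C2 = 21 − 12 = 9 completes the 21 down.
R2C3 = 22 − 15 = 7 completes the 22 across.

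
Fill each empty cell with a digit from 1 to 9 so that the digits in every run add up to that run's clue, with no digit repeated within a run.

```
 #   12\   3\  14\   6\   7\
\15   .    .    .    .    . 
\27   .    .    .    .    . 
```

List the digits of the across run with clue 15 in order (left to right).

15 in 5 cells must be {1,2,3,4,5}; 3 in 2 cells must be {1,2}.
Only 5 fits R1C3 under both its across sum 15 and down sum 14.
R2C3 = 14 − 5 = 9 completes the 14 down.
Nothing is forced directly, so branch on R1C1, whose candidates are 3 or 4. If R1C1 = 3: then R2C1 would have to be in {1,2,3,4,5,6,7,8} for the 27 across but in {9} for the 12 down — contradiction. So R1C1 = 4.
R2C1 = 12 − 4 = 8 completes the 12 down.
No cell is forced outright now. R1C2 can only be 1 or 2 (the digits allowed by both its 15 across and its 3 down). If R1C2 = 1: that forces R1C4 = 2, R1C5 = 3, R2C2 = 2, after which R2C4 would have to be in {1,3,5,7} for the 27 across but in {4} for the 6 down — contradiction. So R1C2 = 2.
Given what's placed, R1C4 must be 1 to fit the 15 across and 6 down.
R1C5 = 15 − 12 = 3 completes the 15 across.

4, 2, 5, 1, 3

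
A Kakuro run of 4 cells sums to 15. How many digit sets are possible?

6

4 distinct digits from 1–9 sum between 10 and 30.
Enumerating: {1,2,3,9}, {1,2,4,8}, {1,2,5,7}, {1,3,4,7}, {1,3,5,6}, {2,3,4,6}.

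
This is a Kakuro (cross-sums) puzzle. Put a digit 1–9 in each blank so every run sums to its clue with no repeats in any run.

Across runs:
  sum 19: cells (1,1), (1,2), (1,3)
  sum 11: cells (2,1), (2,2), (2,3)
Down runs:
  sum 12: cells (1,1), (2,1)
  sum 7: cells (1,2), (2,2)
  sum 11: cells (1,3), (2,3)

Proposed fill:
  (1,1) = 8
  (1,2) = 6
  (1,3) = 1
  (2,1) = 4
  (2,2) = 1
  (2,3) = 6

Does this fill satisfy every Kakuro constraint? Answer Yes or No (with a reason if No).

No — the across run (1,1)–(1,3) sums to 15, not 19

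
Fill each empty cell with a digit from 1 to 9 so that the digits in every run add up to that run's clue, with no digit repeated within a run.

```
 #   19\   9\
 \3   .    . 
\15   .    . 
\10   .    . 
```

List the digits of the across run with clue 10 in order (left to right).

3 in 2 cells must be {1,2}.
The 3 across and the 19 down share only 2, so R1C1 = 2.
R1C2 = 3 − 2 = 1 completes the 3 across.
Given what's placed, R2C2 must be 6 to fit the 15 across and 9 down.
R3C2 = 9 − 7 = 2 completes the 9 down.
R2C1 = 15 − 6 = 9 completes the 15 across.
R3C1 = 10 − 2 = 8 completes the 10 across.

8 2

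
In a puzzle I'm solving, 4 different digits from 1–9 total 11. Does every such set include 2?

Yes

The only way to make 11 from 4 distinct digits is {1,2,3,5}, which contains 2.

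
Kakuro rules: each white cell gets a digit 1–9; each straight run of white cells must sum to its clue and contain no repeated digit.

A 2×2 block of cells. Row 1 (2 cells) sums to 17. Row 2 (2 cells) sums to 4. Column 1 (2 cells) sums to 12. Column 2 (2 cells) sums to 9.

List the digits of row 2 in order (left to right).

17 in 2 cells must be {8,9}; 4 in 2 cells must be {1,3}.
The 17 across and the 9 down share only 8, so (1,2) = 8.
The 4 across and the 12 down share only 3, so (2,1) = 3.
(2,2) = 4 − 3 = 1 completes the 4 across.
(1,1) = 17 − 8 = 9 completes the 17 across.

3 1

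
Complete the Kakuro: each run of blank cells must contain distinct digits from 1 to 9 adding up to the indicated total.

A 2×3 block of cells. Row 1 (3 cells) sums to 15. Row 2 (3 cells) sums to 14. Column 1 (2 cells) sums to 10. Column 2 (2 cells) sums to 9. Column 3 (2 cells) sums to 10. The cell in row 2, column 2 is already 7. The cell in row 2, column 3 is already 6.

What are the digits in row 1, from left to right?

(1,2) = 9 − 7 = 2 completes the 9 down.
(1,3) = 10 − 6 = 4 completes the 10 down.
(2,1) = 14 − 13 = 1 completes the 14 across.
(1,1) = 15 − 6 = 9 completes the 15 across.

9 2 4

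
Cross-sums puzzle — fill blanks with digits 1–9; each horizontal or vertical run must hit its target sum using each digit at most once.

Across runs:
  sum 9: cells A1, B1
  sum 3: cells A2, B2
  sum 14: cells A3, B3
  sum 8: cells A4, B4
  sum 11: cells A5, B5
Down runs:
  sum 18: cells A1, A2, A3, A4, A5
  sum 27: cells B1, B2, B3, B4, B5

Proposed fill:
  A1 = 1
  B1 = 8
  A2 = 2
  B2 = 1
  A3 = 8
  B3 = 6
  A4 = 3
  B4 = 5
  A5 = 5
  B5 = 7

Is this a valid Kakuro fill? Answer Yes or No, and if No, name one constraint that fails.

No — the down run A1–A5 sums to 19, not 18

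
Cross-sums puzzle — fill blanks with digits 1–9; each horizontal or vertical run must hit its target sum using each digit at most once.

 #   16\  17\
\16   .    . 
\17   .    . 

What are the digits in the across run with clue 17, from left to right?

16 in 2 cells must be {7,9}; 17 in 2 cells must be {8,9}.
The 16 across and the 17 down share only 9, so R1C2 = 9.
The 17 across and the 16 down share only 9, so R2C1 = 9.
R2C2 = 17 − 9 = 8 completes the 17 across.
R1C1 = 16 − 9 = 7 completes the 16 across.

9, 8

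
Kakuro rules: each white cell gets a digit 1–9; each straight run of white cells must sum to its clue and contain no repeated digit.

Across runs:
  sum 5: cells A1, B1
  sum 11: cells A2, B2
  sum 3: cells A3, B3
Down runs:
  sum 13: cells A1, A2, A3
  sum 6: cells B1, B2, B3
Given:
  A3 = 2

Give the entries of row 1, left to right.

3 in 2 cells must be {1,2}; 6 in 3 cells must be {1,2,3}.
B3 = 3 − 2 = 1 completes the 3 across.
Nothing is forced directly, so branch on A1, whose candidates are 3 or 4. If A1 = 4: then B1 would have to be in {1} for the 5 across but in {2,3} for the 6 down — contradiction. So A1 = 3.
B1 = 5 − 3 = 2 completes the 5 across.
A2 = 13 − 5 = 8 completes the 13 down.
B2 = 11 − 8 = 3 completes the 11 across.

3 2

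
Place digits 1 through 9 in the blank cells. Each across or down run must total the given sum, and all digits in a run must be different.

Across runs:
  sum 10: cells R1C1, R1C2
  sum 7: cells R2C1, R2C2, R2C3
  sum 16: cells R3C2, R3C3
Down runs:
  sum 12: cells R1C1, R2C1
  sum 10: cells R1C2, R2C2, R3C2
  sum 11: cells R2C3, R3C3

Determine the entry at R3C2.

7

7 in 3 cells must be {1,2,4}; 16 in 2 cells must be {7,9}.
The 7 across and the 12 down share only 4, so R2C1 = 4.
R2C3 = 2: the only remaining digit allowed by both the 7 across and the 11 down.
Intersecting the 16 across with the 10 down forces R3C2 = 7.
R3C3 = 16 − 7 = 9 completes the 16 across.
R1C1 = 12 − 4 = 8 completes the 12 down.
R1C2 = 10 − 8 = 2 completes the 10 across.
R2C2 = 7 − 6 = 1 completes the 7 across.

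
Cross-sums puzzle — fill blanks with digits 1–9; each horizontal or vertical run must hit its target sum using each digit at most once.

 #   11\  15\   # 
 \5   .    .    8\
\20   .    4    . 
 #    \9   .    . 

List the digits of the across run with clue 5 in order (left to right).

2, 3

R2C3 = 7: the only remaining digit allowed by both the 20 across and the 8 down.
R3C3 = 8 − 7 = 1 completes the 8 down.
R2C1 = 20 − 11 = 9 completes the 20 across.
R3C2 = 9 − 1 = 8 completes the 9 across.
R1C1 = 11 − 9 = 2 completes the 11 down.
R1C2 = 5 − 2 = 3 completes the 5 across.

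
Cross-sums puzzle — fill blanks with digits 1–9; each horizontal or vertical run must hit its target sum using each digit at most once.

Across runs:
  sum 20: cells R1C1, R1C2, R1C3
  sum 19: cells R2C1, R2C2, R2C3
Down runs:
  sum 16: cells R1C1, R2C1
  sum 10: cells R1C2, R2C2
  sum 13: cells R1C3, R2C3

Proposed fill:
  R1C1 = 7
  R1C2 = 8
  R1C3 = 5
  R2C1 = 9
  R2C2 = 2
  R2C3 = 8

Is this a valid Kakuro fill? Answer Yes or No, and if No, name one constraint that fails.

Yes

Across: 7+8+5=20; 9+2+8=19. Down: 7+9=16; 8+2=10; 5+8=13. No digit repeats within any run.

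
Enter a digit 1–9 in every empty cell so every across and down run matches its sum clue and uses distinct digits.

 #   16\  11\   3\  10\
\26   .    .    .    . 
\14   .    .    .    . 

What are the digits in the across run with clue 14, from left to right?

7 4 1 2

16 in 2 cells must be {7,9}; 3 in 2 cells must be {1,2}.
Only 2 fits R1C3 under both its across sum 26 and down sum 3.
The 14 across and the 16 down share only 7, so R2C1 = 7.
R2C3 = 3 − 2 = 1 completes the 3 down.
R1C1 = 16 − 7 = 9 completes the 16 down.
No cell is forced outright now. R2C2 can only be 2 or 4 (the digits allowed by both its 14 across and its 11 down). If R2C2 = 2: then R1C2 would have to be in {7,8} for the 26 across but in {9} for the 11 down — contradiction. So R2C2 = 4.
R1C2 = 11 − 4 = 7 completes the 11 down.
R1C4 = 26 − 18 = 8 completes the 26 across.
R2C4 = 14 − 12 = 2 completes the 14 across.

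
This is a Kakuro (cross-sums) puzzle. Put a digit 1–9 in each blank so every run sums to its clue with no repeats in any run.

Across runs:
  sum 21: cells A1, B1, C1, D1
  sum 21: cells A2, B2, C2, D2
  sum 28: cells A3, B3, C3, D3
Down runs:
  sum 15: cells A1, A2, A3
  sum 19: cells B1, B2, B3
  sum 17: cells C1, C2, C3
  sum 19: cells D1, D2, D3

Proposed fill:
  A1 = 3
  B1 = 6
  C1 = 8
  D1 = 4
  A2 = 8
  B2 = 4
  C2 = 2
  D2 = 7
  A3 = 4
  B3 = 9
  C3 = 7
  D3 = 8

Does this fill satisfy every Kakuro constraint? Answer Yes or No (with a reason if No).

Across: 3+6+8+4=21; 8+4+2+7=21; 4+9+7+8=28. Down: 3+8+4=15; 6+4+9=19; 8+2+7=17; 4+7+8=19. No digit repeats within any run.

Yes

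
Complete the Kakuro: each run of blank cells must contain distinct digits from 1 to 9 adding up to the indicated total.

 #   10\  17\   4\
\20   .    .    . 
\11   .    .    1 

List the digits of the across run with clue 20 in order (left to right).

8 9 3

17 in 2 cells must be {8,9}; 4 in 2 cells must be {1,3}.
R1C3 = 4 − 1 = 3 completes the 4 down.
Given what's placed, R2C2 must be 8 to fit the 11 across and 17 down.
R1C2 = 17 − 8 = 9 completes the 17 down.
R2C1 = 11 − 9 = 2 completes the 11 across.
R1C1 = 20 − 12 = 8 completes the 20 across.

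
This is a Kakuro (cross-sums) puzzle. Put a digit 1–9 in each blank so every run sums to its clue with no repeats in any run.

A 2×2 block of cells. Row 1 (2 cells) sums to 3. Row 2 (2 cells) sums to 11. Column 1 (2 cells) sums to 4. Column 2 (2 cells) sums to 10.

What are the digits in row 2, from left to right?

3 in 2 cells must be {1,2}; 4 in 2 cells must be {1,3}.
The 3 across and the 4 down share only 1, so (1,1) = 1.
(1,2) = 3 − 1 = 2 completes the 3 across.
(2,1) = 4 − 1 = 3 completes the 4 down.
(2,2) = 11 − 3 = 8 completes the 11 across.

3 8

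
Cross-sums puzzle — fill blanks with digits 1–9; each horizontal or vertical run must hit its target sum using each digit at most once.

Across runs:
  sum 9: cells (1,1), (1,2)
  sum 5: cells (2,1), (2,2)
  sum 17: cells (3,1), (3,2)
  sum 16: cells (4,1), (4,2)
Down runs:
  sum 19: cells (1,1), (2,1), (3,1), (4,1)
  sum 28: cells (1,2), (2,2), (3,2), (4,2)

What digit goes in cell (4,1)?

17 in 2 cells must be {8,9}; 16 in 2 cells must be {7,9}.
Only 4 fits (2,2) under both its across sum 5 and down sum 28.
(2,1) = 5 − 4 = 1 completes the 5 across.
Nothing is forced directly, so branch on (1,2), whose candidates are 7 or 8. If (1,2) = 8: then (1,1) would have to be in {1} for the 9 across but in {2,3,4,5,6,7,8,9} for the 19 down — contradiction. So (1,2) = 7.
(1,1) = 9 − 7 = 2 completes the 9 across.
(3,1) = 9: the only remaining digit allowed by both the 17 across and the 19 down.
(3,2) = 17 − 9 = 8 completes the 17 across.
(4,1) = 19 − 12 = 7 completes the 19 down.

7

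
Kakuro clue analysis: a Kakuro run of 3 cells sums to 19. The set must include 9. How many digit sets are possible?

3 distinct digits from 1–9 sum between 6 and 24.
Keeping only sets containing 9.
Enumerating: {2,8,9}, {3,7,9}, {4,6,9}.

3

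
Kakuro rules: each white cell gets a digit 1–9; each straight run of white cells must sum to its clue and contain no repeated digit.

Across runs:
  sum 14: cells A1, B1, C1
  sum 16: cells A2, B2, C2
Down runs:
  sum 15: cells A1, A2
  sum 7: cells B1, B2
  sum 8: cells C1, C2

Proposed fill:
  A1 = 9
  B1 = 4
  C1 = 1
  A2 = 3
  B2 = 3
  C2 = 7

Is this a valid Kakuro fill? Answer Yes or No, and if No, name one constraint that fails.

No — the across run A2–C2 sums to 13, not 16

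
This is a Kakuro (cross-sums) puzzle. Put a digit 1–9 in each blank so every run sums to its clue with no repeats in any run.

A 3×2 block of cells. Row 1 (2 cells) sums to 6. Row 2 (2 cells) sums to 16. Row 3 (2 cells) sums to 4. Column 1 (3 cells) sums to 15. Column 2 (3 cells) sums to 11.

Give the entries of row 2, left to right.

9, 7

16 in 2 cells must be {7,9}; 4 in 2 cells must be {1,3}.
The 16 across and the 11 down share only 7, so (2,2) = 7.
Given what's placed, (1,2) must be 1 to fit the 6 across and 11 down.
(2,1) = 16 − 7 = 9 completes the 16 across.
(3,1) = 1: the only remaining digit allowed by both the 4 across and the 15 down.
(3,2) = 4 − 1 = 3 completes the 4 across.
(1,1) = 6 − 1 = 5 completes the 6 across.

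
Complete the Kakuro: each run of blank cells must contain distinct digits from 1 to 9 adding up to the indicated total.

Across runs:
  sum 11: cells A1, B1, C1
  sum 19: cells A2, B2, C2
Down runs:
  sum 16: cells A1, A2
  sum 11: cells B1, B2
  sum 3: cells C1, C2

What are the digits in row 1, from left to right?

7 3 1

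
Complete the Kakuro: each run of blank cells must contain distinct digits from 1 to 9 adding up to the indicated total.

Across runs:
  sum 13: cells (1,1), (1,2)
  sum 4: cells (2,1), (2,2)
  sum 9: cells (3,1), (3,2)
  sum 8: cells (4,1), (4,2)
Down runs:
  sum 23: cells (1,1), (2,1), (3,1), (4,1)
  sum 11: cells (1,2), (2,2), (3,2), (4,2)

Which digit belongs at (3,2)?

4 in 2 cells must be {1,3}; 11 in 4 cells must be {1,2,3,5}.
Only 5 fits (1,2) under both its across sum 13 and down sum 11.
(1,1) = 13 − 5 = 8 completes the 13 across.
Nothing is forced directly, so branch on (2,1), whose candidates are 1 or 3. If (2,1) = 1: that forces (2,2) = 3, (3,1) = 5, after which (3,2) would have to be in {4} for the 9 across but in {1,2} for the 11 down — contradiction. So (2,1) = 3.
(2,2) = 4 − 3 = 1 completes the 4 across.
No cell is forced outright now. (3,1) can only be 5 or 7 (the digits allowed by both its 9 across and its 23 down). If (3,1) = 5: then (3,2) would have to be in {4} for the 9 across but in {2,3} for the 11 down — contradiction. So (3,1) = 7.
(3,2) = 9 − 7 = 2 completes the 9 across.

2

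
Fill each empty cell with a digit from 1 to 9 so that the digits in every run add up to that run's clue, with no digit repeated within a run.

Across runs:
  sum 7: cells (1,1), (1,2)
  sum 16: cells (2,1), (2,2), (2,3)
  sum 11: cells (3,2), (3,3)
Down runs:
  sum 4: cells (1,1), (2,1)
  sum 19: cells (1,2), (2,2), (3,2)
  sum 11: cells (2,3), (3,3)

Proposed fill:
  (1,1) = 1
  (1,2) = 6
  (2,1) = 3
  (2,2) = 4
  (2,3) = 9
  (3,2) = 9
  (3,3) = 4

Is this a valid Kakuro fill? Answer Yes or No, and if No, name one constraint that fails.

No — the across run (3,2)–(3,3) sums to 13, not 11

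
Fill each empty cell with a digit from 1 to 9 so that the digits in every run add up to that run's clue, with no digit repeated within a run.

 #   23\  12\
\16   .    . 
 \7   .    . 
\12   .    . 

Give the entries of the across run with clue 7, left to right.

16 in 2 cells must be {7,9}; 23 in 3 cells must be {6,8,9}.
The 16 across and the 23 down share only 9, so R1C1 = 9.
R1C2 = 16 − 9 = 7 completes the 16 across.
Given what's placed, R2C1 must be 6 to fit the 7 across and 23 down.
R2C2 = 7 − 6 = 1 completes the 7 across.
R3C1 = 23 − 15 = 8 completes the 23 down.
R3C2 = 12 − 8 = 4 completes the 12 across.

6 1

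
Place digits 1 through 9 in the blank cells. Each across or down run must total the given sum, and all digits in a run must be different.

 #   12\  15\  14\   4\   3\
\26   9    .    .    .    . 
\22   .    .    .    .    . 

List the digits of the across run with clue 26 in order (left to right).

9 8 5 3 1

4 in 2 cells must be {1,3}; 3 in 2 cells must be {1,2}.
R2C1 = 12 − 9 = 3 completes the 12 down.
R2C4 = 1: the only remaining digit allowed by both the 22 across and the 4 down.
R2C5 = 2: the only remaining digit allowed by both the 22 across and the 3 down.
R1C4 = 4 − 1 = 3 completes the 4 down.
R1C5 = 3 − 2 = 1 completes the 3 down.
Given what's placed, R2C3 must be 9 to fit the 22 across and 14 down.
R1C3 = 14 − 9 = 5 completes the 14 down.
R2C2 = 22 − 15 = 7 completes the 22 across.
R1C2 = 26 − 18 = 8 completes the 26 across.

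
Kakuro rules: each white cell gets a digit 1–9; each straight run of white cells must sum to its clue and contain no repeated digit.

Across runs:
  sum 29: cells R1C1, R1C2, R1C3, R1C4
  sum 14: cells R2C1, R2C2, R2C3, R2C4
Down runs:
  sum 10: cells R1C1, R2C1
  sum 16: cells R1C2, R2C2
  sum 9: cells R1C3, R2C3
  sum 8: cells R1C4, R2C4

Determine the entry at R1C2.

9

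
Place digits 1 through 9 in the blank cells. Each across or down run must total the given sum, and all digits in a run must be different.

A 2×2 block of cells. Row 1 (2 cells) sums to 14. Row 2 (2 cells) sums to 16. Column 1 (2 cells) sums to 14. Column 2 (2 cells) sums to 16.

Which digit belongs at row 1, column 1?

16 in 2 cells must be {7,9}.
The 14 across and the 16 down share only 9, so (1,2) = 9.
The 16 across and the 14 down share only 9, so (2,1) = 9.
(2,2) = 16 − 9 = 7 completes the 16 across.
(1,1) = 14 − 9 = 5 completes the 14 across.

5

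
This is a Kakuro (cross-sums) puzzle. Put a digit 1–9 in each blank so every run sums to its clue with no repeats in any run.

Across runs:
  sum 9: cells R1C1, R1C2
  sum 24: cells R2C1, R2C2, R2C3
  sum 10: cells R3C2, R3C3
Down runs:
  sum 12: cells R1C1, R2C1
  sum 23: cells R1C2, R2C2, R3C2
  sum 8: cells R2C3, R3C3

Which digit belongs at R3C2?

24 in 3 cells must be {7,8,9}; 23 in 3 cells must be {6,8,9}.
The 24 across and the 8 down share only 7, so R2C3 = 7.
R3C3 = 8 − 7 = 1 completes the 8 down.
R3C2 = 10 − 1 = 9 completes the 10 across.
R2C2 = 8: the only remaining digit allowed by both the 24 across and the 23 down.
R1C2 = 23 − 17 = 6 completes the 23 down.
R2C1 = 24 − 15 = 9 completes the 24 across.
R1C1 = 9 − 6 = 3 completes the 9 across.

9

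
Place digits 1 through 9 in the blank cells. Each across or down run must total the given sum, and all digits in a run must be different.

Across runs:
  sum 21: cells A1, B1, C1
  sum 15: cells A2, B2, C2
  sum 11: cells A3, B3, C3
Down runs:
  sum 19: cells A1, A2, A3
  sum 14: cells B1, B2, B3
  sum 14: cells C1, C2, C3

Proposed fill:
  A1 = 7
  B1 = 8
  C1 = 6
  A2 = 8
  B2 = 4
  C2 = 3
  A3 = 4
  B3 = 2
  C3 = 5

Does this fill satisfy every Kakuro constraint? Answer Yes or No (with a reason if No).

Yes

Across: 7+8+6=21; 8+4+3=15; 4+2+5=11. Down: 7+8+4=19; 8+4+2=14; 6+3+5=14. No digit repeats within any run.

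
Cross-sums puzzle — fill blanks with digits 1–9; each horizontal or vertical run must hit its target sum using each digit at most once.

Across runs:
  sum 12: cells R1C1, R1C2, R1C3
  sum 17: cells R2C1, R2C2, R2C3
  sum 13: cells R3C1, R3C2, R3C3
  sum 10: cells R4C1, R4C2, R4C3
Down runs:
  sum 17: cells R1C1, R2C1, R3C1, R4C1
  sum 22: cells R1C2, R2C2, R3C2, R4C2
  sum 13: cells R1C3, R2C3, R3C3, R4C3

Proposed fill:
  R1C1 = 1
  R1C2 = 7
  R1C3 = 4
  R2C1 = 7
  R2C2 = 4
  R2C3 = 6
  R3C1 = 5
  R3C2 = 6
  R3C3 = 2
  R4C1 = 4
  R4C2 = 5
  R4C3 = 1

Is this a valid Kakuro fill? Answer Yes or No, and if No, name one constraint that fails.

Across: 1+7+4=12; 7+4+6=17; 5+6+2=13; 4+5+1=10. Down: 1+7+5+4=17; 7+4+6+5=22; 4+6+2+1=13. No digit repeats within any run.

Yes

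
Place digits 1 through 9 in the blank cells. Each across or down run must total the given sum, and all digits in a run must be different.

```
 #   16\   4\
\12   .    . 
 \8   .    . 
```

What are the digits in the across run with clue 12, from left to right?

9, 3

16 in 2 cells must be {7,9}; 4 in 2 cells must be {1,3}.
The 12 across and the 4 down share only 3, so R1C2 = 3.
The 8 across and the 16 down share only 7, so R2C1 = 7.
R2C2 = 8 − 7 = 1 completes the 8 across.
R1C1 = 12 − 3 = 9 completes the 12 across.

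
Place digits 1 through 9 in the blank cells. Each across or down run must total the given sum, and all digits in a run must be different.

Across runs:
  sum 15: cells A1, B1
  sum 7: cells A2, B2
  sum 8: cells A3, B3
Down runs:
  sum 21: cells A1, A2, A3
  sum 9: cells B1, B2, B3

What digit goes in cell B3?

1

The 15 across and the 9 down share only 6, so B1 = 6.
A1 = 15 − 6 = 9 completes the 15 across.
Nothing is forced directly, so branch on A2, whose candidates are 4 or 5. If A2 = 4: then B2 would have to be in {3} for the 7 across but in {1,2} for the 9 down — contradiction. So A2 = 5.
B2 = 7 − 5 = 2 completes the 7 across.
A3 = 21 − 14 = 7 completes the 21 down.
B3 = 8 − 7 = 1 completes the 8 across.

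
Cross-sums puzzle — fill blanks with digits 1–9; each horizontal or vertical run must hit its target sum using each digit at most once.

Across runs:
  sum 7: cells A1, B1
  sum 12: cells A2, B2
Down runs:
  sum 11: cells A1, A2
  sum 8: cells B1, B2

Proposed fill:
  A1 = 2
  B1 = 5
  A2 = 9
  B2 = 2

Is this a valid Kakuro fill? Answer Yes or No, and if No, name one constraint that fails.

No — the down run B1–B2 sums to 7, not 8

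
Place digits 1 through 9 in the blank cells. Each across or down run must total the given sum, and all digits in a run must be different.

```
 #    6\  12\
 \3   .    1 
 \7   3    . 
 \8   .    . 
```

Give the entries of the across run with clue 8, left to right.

1 7

3 in 2 cells must be {1,2}; 6 in 3 cells must be {1,2,3}.
R1C1 = 3 − 1 = 2 completes the 3 across.
R2C2 = 7 − 3 = 4 completes the 7 across.
R3C1 = 6 − 5 = 1 completes the 6 down.
R3C2 = 8 − 1 = 7 completes the 8 across.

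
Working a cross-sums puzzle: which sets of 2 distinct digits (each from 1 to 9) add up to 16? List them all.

2 distinct digits from 1–9 sum between 3 and 17.
Only one set works: {7,9}.

{7,9}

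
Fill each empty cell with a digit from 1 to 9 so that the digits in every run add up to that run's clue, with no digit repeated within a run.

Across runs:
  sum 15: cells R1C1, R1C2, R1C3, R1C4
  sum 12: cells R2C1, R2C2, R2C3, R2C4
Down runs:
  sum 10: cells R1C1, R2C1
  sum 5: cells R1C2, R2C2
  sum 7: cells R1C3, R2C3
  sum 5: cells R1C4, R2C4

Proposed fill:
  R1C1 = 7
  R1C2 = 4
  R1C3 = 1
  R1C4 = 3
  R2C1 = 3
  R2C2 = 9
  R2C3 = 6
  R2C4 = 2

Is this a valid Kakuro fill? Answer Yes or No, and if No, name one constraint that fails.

No — the across run R2C1–R2C4 sums to 20, not 12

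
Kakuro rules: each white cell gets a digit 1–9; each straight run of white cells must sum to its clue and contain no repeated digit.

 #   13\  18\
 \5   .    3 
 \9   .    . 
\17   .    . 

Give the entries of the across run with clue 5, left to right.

17 in 2 cells must be {8,9}.
R1C1 = 5 − 3 = 2 completes the 5 across.
R3C1 = 8: the only remaining digit allowed by both the 17 across and the 13 down.
R3C2 = 17 − 8 = 9 completes the 17 across.
R2C1 = 13 − 10 = 3 completes the 13 down.
R2C2 = 9 − 3 = 6 completes the 9 across.

2 3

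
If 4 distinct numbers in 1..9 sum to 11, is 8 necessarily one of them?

The only way to make 11 from 4 distinct digits is {1,2,3,5}, which does not contain 8.

No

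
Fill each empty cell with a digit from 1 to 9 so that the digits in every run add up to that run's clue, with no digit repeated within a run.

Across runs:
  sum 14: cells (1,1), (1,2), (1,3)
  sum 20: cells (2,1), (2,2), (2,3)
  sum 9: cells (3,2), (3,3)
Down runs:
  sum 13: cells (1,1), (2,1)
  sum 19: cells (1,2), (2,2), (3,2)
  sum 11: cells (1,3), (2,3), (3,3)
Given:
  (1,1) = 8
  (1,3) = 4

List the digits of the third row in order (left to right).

(1,2) = 14 − 12 = 2 completes the 14 across.
(2,1) = 13 − 8 = 5 completes the 13 down.
(2,3) = 6: the only remaining digit allowed by both the 20 across and the 11 down.
Given what's placed, (3,2) must be 8 to fit the 9 across and 19 down.
(3,3) = 9 − 8 = 1 completes the 9 across.
(2,2) = 20 − 11 = 9 completes the 20 across.

8, 1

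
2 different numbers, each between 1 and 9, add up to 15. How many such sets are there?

2

2 distinct digits from 1–9 sum between 3 and 17.
Enumerating: {6,9}, {7,8}.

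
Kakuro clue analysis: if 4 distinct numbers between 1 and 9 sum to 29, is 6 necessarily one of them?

No

The only way to make 29 from 4 distinct digits is {5,7,8,9}, which does not contain 6.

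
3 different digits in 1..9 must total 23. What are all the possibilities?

{6,8,9}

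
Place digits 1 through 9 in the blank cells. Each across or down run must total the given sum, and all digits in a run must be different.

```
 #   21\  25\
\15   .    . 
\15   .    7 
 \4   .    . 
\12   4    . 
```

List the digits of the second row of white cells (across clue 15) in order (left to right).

8 7

4 in 2 cells must be {1,3}.
R2C1 = 15 − 7 = 8 completes the 15 across.
Given what's placed, R3C1 must be 3 to fit the 4 across and 21 down.
R3C2 = 4 − 3 = 1 completes the 4 across.
R4C2 = 12 − 4 = 8 completes the 12 across.
R1C1 = 21 − 15 = 6 completes the 21 down.
R1C2 = 15 − 6 = 9 completes the 15 across.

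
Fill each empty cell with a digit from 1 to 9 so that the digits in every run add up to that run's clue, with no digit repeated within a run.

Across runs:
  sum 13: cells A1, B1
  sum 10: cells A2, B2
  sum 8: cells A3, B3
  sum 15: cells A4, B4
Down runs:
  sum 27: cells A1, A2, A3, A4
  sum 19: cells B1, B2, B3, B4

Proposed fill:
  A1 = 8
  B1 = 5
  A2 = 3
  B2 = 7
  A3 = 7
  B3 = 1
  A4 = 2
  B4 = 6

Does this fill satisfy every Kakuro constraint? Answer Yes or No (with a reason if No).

No — the across run A4–B4 sums to 8, not 15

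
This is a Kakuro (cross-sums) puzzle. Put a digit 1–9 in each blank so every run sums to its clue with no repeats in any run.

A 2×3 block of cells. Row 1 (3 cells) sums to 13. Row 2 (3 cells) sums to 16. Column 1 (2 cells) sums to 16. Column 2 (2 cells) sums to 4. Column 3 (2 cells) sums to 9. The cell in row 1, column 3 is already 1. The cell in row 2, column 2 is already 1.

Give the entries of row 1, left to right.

9 3 1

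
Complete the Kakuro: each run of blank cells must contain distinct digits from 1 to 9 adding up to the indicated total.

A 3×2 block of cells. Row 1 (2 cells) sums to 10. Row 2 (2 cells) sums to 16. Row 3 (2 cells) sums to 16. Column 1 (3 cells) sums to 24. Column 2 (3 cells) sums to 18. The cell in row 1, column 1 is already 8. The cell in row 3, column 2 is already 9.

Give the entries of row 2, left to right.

9 7

16 in 2 cells must be {7,9}; 24 in 3 cells must be {7,8,9}.
(1,2) = 10 − 8 = 2 completes the 10 across.
(2,2) = 18 − 11 = 7 completes the 18 down.
(3,1) = 16 − 9 = 7 completes the 16 across.
(2,1) = 16 − 7 = 9 completes the 16 across.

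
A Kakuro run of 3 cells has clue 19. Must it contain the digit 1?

Counterexample: {2,8,9} sums to 19 without using 1.

No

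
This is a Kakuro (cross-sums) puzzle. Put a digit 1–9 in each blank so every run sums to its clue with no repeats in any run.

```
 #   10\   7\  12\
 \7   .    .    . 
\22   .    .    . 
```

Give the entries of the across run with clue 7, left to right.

7 in 3 cells must be {1,2,4}.
The 7 across and the 12 down share only 4, so R1C3 = 4.
R2C3 = 12 − 4 = 8 completes the 12 down.
Given what's placed, R2C1 must be 9 to fit the 22 across and 10 down.
R2C2 = 22 − 17 = 5 completes the 22 across.
R1C1 = 10 − 9 = 1 completes the 10 down.
R1C2 = 7 − 5 = 2 completes the 7 across.

1 2 4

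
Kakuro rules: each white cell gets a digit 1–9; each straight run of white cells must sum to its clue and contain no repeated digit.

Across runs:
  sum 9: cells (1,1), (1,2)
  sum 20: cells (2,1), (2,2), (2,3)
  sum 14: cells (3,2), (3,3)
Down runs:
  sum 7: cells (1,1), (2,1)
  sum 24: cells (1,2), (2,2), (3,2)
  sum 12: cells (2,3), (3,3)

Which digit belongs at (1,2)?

7

24 in 3 cells must be {7,8,9}.
Nothing is forced directly, so branch on (3,2), whose candidates are 8 or 9. If (3,2) = 8: that forces (1,2) = 7, (2,2) = 9, after which (3,3) would have to be in {6} for the 14 across but in {3,4,5,7,8,9} for the 12 down — contradiction. So (3,2) = 9.
(3,3) = 14 − 9 = 5 completes the 14 across.
(2,3) = 12 − 5 = 7 completes the 12 down.
(2,2) = 8: the only remaining digit allowed by both the 20 across and the 24 down.
(1,2) = 24 − 17 = 7 completes the 24 down.
(2,1) = 20 − 15 = 5 completes the 20 across.
(1,1) = 9 − 7 = 2 completes the 9 across.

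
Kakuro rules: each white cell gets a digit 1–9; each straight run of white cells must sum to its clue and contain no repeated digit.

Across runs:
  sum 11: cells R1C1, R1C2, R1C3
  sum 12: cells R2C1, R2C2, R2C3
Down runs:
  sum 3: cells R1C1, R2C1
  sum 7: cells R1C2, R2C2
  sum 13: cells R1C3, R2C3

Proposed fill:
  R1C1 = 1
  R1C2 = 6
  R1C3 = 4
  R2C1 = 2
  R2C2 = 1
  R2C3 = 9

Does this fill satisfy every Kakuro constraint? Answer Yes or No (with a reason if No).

Yes

Across: 1+6+4=11; 2+1+9=12. Down: 1+2=3; 6+1=7; 4+9=13. No digit repeats within any run.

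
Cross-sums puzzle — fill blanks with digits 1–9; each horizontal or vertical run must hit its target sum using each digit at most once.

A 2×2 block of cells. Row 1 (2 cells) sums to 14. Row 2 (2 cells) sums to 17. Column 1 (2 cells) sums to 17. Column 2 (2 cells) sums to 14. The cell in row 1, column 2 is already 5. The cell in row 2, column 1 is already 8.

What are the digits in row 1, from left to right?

9 5

17 in 2 cells must be {8,9}.
(1,1) = 14 − 5 = 9 completes the 14 across.
(2,2) = 17 − 8 = 9 completes the 17 across.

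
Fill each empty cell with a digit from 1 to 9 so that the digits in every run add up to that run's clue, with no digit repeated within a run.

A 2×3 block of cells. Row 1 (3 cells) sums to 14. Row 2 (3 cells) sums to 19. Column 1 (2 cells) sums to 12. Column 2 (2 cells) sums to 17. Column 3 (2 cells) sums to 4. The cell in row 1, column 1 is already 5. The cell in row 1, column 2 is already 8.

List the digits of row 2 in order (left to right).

7 9 3

17 in 2 cells must be {8,9}; 4 in 2 cells must be {1,3}.
(1,3) = 14 − 13 = 1 completes the 14 across.
(2,1) = 12 − 5 = 7 completes the 12 down.
(2,2) = 17 − 8 = 9 completes the 17 down.
(2,3) = 19 − 16 = 3 completes the 19 across.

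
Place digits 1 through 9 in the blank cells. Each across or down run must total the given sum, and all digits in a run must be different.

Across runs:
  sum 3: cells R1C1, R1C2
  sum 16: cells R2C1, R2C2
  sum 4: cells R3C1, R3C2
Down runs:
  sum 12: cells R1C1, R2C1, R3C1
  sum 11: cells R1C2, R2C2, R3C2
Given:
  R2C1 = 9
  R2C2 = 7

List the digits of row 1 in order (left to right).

2 1

3 in 2 cells must be {1,2}; 16 in 2 cells must be {7,9}; 4 in 2 cells must be {1,3}.
R1C2 = 1: the only remaining digit allowed by both the 3 across and the 11 down.
R3C1 = 1: the only remaining digit allowed by both the 4 across and the 12 down.
R3C2 = 4 − 1 = 3 completes the 4 across.
R1C1 = 3 − 1 = 2 completes the 3 across.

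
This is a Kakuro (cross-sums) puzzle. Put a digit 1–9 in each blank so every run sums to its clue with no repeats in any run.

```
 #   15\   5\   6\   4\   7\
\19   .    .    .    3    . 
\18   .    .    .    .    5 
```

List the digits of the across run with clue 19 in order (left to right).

9 1 4 3 2

4 in 2 cells must be {1,3}.
R1C5 = 7 − 5 = 2 completes the 7 down.
R2C4 = 4 − 3 = 1 completes the 4 down.
Nothing is forced directly, so branch on R2C3, whose candidates are 2 or 4. If R2C3 = 4: then R1C3 would have to be in {1,4,5,6,7,8,9} for the 19 across but in {2} for the 6 down — contradiction. So R2C3 = 2.
R1C3 = 6 − 2 = 4 completes the 6 down.
Given what's placed, R1C1 must be 9 to fit the 19 across and 15 down.
R1C2 = 19 − 18 = 1 completes the 19 across.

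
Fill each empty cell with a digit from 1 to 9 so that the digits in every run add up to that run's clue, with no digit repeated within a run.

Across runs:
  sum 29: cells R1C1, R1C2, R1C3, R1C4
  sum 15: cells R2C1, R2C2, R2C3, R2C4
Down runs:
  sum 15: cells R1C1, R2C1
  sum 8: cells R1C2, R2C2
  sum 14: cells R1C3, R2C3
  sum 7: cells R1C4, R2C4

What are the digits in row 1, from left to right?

29 in 4 cells must be {5,7,8,9}.
Only 5 fits R1C4 under both its across sum 29 and down sum 7.
R2C4 = 7 − 5 = 2 completes the 7 down.
Given what's placed, R1C2 must be 7 to fit the 29 across and 8 down.
R2C2 = 8 − 7 = 1 completes the 8 down.
No cell is forced outright now. R1C1 can only be 8 or 9 (the digits allowed by both its 29 across and its 15 down). If R1C1 = 9: that forces R1C3 = 8, after which R2C1 would have to be in {3,4,5,7,8,9} for the 15 across but in {6} for the 15 down — contradiction. So R1C1 = 8.
R1C3 = 29 − 20 = 9 completes the 29 across.

8, 7, 9, 5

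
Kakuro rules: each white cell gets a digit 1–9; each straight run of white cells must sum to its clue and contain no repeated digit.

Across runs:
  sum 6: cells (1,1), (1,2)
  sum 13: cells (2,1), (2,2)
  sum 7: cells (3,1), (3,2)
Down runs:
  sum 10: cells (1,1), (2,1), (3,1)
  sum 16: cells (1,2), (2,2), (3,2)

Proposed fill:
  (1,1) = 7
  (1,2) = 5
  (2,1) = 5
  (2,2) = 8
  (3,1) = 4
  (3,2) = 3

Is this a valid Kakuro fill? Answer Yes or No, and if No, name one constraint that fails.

No — the across run (1,1)–(1,2) sums to 12, not 6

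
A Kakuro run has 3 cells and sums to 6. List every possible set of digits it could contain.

{1,2,3}

3 distinct digits from 1–9 sum between 6 and 24.
Only one set works: {1,2,3}.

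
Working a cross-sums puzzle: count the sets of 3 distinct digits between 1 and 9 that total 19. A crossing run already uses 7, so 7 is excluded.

3

3 distinct digits from 1–9 sum between 6 and 24.
Dropping sets that contain 7.
Enumerating: {2,8,9}, {4,6,9}, {5,6,8}.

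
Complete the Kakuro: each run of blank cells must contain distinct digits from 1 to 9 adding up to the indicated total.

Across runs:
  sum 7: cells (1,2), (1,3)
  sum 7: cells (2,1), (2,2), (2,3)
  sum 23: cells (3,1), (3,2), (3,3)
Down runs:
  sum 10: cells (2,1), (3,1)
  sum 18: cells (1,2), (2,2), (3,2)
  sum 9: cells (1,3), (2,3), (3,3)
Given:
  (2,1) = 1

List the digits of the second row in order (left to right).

1, 4, 2

7 in 3 cells must be {1,2,4}; 23 in 3 cells must be {6,8,9}.
(3,1) = 10 − 1 = 9 completes the 10 down.
Given what's placed, (3,3) must be 6 to fit the 23 across and 9 down.
(2,3) = 2: the only remaining digit allowed by both the 7 across and the 9 down.
(3,2) = 23 − 15 = 8 completes the 23 across.
(1,3) = 9 − 8 = 1 completes the 9 down.
(2,2) = 7 − 3 = 4 completes the 7 across.
(1,2) = 7 − 1 = 6 completes the 7 across.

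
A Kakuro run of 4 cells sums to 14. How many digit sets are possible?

4 distinct digits from 1–9 sum between 10 and 30.
Enumerating: {1,2,3,8}, {1,2,4,7}, {1,2,5,6}, {1,3,4,6}, {2,3,4,5}.

5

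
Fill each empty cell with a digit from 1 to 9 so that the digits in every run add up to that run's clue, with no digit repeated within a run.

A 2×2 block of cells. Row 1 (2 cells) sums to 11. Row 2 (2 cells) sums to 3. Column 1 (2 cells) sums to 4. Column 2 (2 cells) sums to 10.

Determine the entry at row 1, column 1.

3

3 in 2 cells must be {1,2}; 4 in 2 cells must be {1,3}.
The 11 across and the 4 down share only 3, so (1,1) = 3.
(1,2) = 11 − 3 = 8 completes the 11 across.
(2,1) = 4 − 3 = 1 completes the 4 down.
(2,2) = 3 − 1 = 2 completes the 3 across.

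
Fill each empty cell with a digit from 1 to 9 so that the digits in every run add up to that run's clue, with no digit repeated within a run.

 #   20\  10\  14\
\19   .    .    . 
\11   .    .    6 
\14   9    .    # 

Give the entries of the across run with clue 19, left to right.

7 4 8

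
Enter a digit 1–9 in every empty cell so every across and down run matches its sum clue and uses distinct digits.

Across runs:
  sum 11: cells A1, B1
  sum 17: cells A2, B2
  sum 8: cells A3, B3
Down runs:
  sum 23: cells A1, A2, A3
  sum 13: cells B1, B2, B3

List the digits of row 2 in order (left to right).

9 8

17 in 2 cells must be {8,9}; 23 in 3 cells must be {6,8,9}.
The 8 across and the 23 down share only 6, so A3 = 6.
B3 = 8 − 6 = 2 completes the 8 across.
Given what's placed, B2 must be 8 to fit the 17 across and 13 down.
B1 = 13 − 10 = 3 completes the 13 down.
A2 = 17 − 8 = 9 completes the 17 across.
A1 = 11 − 3 = 8 completes the 11 across.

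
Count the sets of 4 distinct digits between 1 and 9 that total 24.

8

4 distinct digits from 1–9 sum between 10 and 30.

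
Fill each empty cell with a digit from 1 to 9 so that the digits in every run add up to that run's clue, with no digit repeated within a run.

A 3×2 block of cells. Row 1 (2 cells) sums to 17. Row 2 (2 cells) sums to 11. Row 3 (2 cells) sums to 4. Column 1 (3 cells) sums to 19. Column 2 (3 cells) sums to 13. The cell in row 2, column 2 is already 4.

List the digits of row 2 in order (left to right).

17 in 2 cells must be {8,9}; 4 in 2 cells must be {1,3}.
Given what's placed, (1,2) must be 8 to fit the 17 across and 13 down.
(2,1) = 11 − 4 = 7 completes the 11 across.
(3,1) = 3: the only remaining digit allowed by both the 4 across and the 19 down.
(3,2) = 4 − 3 = 1 completes the 4 across.
(1,1) = 17 − 8 = 9 completes the 17 across.

7 4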